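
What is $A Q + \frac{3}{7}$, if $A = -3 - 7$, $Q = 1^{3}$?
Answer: $- \frac{67}{7} \approx -9.5714$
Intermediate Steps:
$Q = 1$
$A = -10$
$A Q + \frac{3}{7} = \left(-10\right) 1 + \frac{3}{7} = -10 + 3 \cdot \frac{1}{7} = -10 + \frac{3}{7} = - \frac{67}{7}$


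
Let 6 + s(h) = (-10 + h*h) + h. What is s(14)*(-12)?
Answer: -2328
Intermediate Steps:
s(h) = -16 + h + h² (s(h) = -6 + ((-10 + h*h) + h) = -6 + ((-10 + h²) + h) = -6 + (-10 + h + h²) = -16 + h + h²)
s(14)*(-12) = (-16 + 14 + 14²)*(-12) = (-16 + 14 + 196)*(-12) = 194*(-12) = -2328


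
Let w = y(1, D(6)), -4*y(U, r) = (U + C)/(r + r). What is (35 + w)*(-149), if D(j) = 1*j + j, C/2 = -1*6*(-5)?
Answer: -491551/96 ≈ -5120.3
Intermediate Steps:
C = 60 (C = 2*(-1*6*(-5)) = 2*(-6*(-5)) = 2*30 = 60)
D(j) = 2*j (D(j) = j + j = 2*j)
y(U, r) = -(60 + U)/(8*r) (y(U, r) = -(U + 60)/(4*(r + r)) = -(60 + U)/(4*(2*r)) = -(60 + U)*1/(2*r)/4 = -(60 + U)/(8*r))
w = -61/96 (w = (-60 - 1*1)/(8*((2*6))) = (1/8)*(-60 - 1)/12 = (1/8)*(1/12)*(-61) = -61/96 ≈ -0.63542)
(35 + w)*(-149) = (35 - 61/96)*(-149) = (3299/96)*(-149) = -491551/96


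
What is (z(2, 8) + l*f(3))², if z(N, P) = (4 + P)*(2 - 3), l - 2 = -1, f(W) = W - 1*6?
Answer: 225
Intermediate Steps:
f(W) = -6 + W (f(W) = W - 6 = -6 + W)
l = 1 (l = 2 - 1 = 1)
z(N, P) = -4 - P (z(N, P) = (4 + P)*(-1) = -4 - P)
(z(2, 8) + l*f(3))² = ((-4 - 1*8) + 1*(-6 + 3))² = ((-4 - 8) + 1*(-3))² = (-12 - 3)² = (-15)² = 225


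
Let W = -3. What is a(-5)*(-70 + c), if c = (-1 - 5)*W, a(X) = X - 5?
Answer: 520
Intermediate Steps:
a(X) = -5 + X
c = 18 (c = (-1 - 5)*(-3) = -6*(-3) = 18)
a(-5)*(-70 + c) = (-5 - 5)*(-70 + 18) = -10*(-52) = 520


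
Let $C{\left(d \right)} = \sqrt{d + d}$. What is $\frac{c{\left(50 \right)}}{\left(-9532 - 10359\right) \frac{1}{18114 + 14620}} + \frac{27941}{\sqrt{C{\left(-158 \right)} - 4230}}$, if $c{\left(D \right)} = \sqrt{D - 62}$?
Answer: $- \frac{65468 i \sqrt{3}}{19891} + \frac{27941 \sqrt{2}}{2 \sqrt{-2115 + i \sqrt{79}}} \approx 0.90269 - 435.31 i$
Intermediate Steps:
$C{\left(d \right)} = \sqrt{2} \sqrt{d}$ ($C{\left(d \right)} = \sqrt{2 d} = \sqrt{2} \sqrt{d}$)
$c{\left(D \right)} = \sqrt{-62 + D}$
$\frac{c{\left(50 \right)}}{\left(-9532 - 10359\right) \frac{1}{18114 + 14620}} + \frac{27941}{\sqrt{C{\left(-158 \right)} - 4230}} = \frac{\sqrt{-62 + 50}}{\left(-9532 - 10359\right) \frac{1}{18114 + 14620}} + \frac{27941}{\sqrt{\sqrt{2} \sqrt{-158} - 4230}} = \frac{\sqrt{-12}}{\left(-19891\right) \frac{1}{32734}} + \frac{27941}{\sqrt{\sqrt{2} i \sqrt{158} - 4230}} = \frac{2 i \sqrt{3}}{\left(-19891\right) \frac{1}{32734}} + \frac{27941}{\sqrt{2 i \sqrt{79} - 4230}} = \frac{2 i \sqrt{3}}{- \frac{19891}{32734}} + \frac{27941}{\sqrt{-4230 + 2 i \sqrt{79}}} = 2 i \sqrt{3} \left(- \frac{32734}{19891}\right) + \frac{27941}{\sqrt{-4230 + 2 i \sqrt{79}}} = - \frac{65468 i \sqrt{3}}{19891} + \frac{27941}{\sqrt{-4230 + 2 i \sqrt{79}}} = \frac{27941}{\sqrt{-4230 + 2 i \sqrt{79}}} - \frac{65468 i \sqrt{3}}{19891}$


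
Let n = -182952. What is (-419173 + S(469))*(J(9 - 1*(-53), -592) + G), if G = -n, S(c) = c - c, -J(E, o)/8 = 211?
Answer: -75980974672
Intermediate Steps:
J(E, o) = -1688 (J(E, o) = -8*211 = -1688)
S(c) = 0
G = 182952 (G = -1*(-182952) = 182952)
(-419173 + S(469))*(J(9 - 1*(-53), -592) + G) = (-419173 + 0)*(-1688 + 182952) = -419173*181264 = -75980974672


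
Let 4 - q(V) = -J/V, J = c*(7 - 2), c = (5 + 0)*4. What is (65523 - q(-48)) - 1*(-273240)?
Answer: 4065133/12 ≈ 3.3876e+5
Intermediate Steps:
c = 20 (c = 5*4 = 20)
J = 100 (J = 20*(7 - 2) = 20*5 = 100)
q(V) = 4 + 100/V (q(V) = 4 - (-1)*100/V = 4 - (-100)/V = 4 + 100/V)
(65523 - q(-48)) - 1*(-273240) = (65523 - (4 + 100/(-48))) - 1*(-273240) = (65523 - (4 + 100*(-1/48))) + 273240 = (65523 - (4 - 25/12)) + 273240 = (65523 - 1*23/12) + 273240 = (65523 - 23/12) + 273240 = 786253/12 + 273240 = 4065133/12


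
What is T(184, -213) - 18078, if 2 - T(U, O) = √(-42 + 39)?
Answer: -18076 - I*√3 ≈ -18076.0 - 1.732*I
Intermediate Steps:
T(U, O) = 2 - I*√3 (T(U, O) = 2 - √(-42 + 39) = 2 - √(-3) = 2 - I*√3)
T(184, -213) - 18078 = (2 - I*√3) - 18078 = -18076 - I*√3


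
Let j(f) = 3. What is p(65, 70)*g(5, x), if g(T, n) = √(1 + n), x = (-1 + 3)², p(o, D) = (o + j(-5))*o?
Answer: 4420*√5 ≈ 9883.4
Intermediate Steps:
p(o, D) = o*(3 + o) (p(o, D) = (o + 3)*o = (3 + o)*o = o*(3 + o))
x = 4 (x = 2² = 4)
p(65, 70)*g(5, x) = (65*(3 + 65))*√(1 + 4) = (65*68)*√5 = 4420*√5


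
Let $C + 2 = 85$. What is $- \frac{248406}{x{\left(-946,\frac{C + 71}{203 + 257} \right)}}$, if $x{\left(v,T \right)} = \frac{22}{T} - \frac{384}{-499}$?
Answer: $- \frac{433841079}{116114} \approx -3736.3$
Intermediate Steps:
$C = 83$ ($C = -2 + 85 = 83$)
$x{\left(v,T \right)} = \frac{384}{499} + \frac{22}{T}$ ($x{\left(v,T \right)} = \frac{22}{T} - - \frac{384}{499} = \frac{22}{T} + \frac{384}{499} = \frac{384}{499} + \frac{22}{T}$)
$- \frac{248406}{x{\left(-946,\frac{C + 71}{203 + 257} \right)}} = - \frac{248406}{\frac{384}{499} + \frac{22}{\left(83 + 71\right) \frac{1}{203 + 257}}} = - \frac{248406}{\frac{384}{499} + \frac{22}{154 \cdot \frac{1}{460}}} = - \frac{248406}{\frac{384}{499} + \frac{22}{\frac{77}{230}}} = - \frac{248406}{\frac{384}{499} + 22 \cdot \frac{230}{77}} = - \frac{248406}{\frac{384}{499} + \frac{460}{7}} = - \frac{248406}{\frac{232228}{3493}} = \left(-248406\right) \frac{3493}{232228} = - \frac{433841079}{116114}$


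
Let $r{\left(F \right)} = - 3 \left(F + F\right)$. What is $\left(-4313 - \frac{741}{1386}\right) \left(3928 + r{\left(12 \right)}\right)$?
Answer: $- \frac{3842220584}{231} \approx -1.6633 \cdot 10^{7}$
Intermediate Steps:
$r{\left(F \right)} = - 6 F$ ($r{\left(F \right)} = - 3 \cdot 2 F = - 6 F$)
$\left(-4313 - \frac{741}{1386}\right) \left(3928 + r{\left(12 \right)}\right) = \left(-4313 - \frac{741}{1386}\right) \left(3928 - 72\right) = \left(-4313 - \frac{247}{462}\right) \left(3928 - 72\right) = \left(-4313 - \frac{247}{462}\right) 3856 = \left(- \frac{1992853}{462}\right) 3856 = - \frac{3842220584}{231}$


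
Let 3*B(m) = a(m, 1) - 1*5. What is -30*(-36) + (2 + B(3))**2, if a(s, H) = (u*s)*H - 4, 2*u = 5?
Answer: 4329/4 ≈ 1082.3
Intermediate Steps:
u = 5/2 (u = (1/2)*5 = 5/2 ≈ 2.5000)
a(s, H) = -4 + 5*H*s/2 (a(s, H) = (5*s/2)*H - 4 = 5*H*s/2 - 4 = -4 + 5*H*s/2)
B(m) = -3 + 5*m/6 (B(m) = ((-4 + (5/2)*1*m) - 1*5)/3 = ((-4 + 5*m/2) - 5)/3 = (-9 + 5*m/2)/3 = -3 + 5*m/6)
-30*(-36) + (2 + B(3))**2 = -30*(-36) + (2 + (-3 + (5/6)*3))**2 = 1080 + (2 + (-3 + 5/2))**2 = 1080 + (2 - 1/2)**2 = 1080 + (3/2)**2 = 1080 + 9/4 = 4329/4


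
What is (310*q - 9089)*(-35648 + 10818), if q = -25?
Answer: 418112370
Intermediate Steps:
(310*q - 9089)*(-35648 + 10818) = (310*(-25) - 9089)*(-35648 + 10818) = (-7750 - 9089)*(-24830) = -16839*(-24830) = 418112370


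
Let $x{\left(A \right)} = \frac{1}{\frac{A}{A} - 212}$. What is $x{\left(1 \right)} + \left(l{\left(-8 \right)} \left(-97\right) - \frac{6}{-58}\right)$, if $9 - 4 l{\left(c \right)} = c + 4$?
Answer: $- \frac{7713643}{24476} \approx -315.15$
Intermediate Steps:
$x{\left(A \right)} = - \frac{1}{211}$ ($x{\left(A \right)} = \frac{1}{1 - 212} = \frac{1}{-211} = - \frac{1}{211}$)
$l{\left(c \right)} = \frac{5}{4} - \frac{c}{4}$ ($l{\left(c \right)} = \frac{9}{4} - \frac{c + 4}{4} = \frac{9}{4} - \frac{4 + c}{4} = \frac{9}{4} - \left(1 + \frac{c}{4}\right) = \frac{5}{4} - \frac{c}{4}$)
$x{\left(1 \right)} + \left(l{\left(-8 \right)} \left(-97\right) - \frac{6}{-58}\right) = - \frac{1}{211} + \left(\left(\frac{5}{4} - -2\right) \left(-97\right) - \frac{6}{-58}\right) = - \frac{1}{211} + \left(\left(\frac{5}{4} + 2\right) \left(-97\right) - - \frac{3}{29}\right) = - \frac{1}{211} + \left(\frac{13}{4} \left(-97\right) + \frac{3}{29}\right) = - \frac{1}{211} + \left(- \frac{1261}{4} + \frac{3}{29}\right) = - \frac{1}{211} - \frac{36557}{116} = - \frac{7713643}{24476}$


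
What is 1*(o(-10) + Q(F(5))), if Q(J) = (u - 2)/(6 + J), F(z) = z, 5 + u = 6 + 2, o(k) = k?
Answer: -109/11 ≈ -9.9091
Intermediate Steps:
u = 3 (u = -5 + (6 + 2) = -5 + 8 = 3)
Q(J) = 1/(6 + J) (Q(J) = (3 - 2)/(6 + J) = 1/(6 + J))
1*(o(-10) + Q(F(5))) = 1*(-10 + 1/(6 + 5)) = 1*(-10 + 1/11) = 1*(-109/11) = -109/11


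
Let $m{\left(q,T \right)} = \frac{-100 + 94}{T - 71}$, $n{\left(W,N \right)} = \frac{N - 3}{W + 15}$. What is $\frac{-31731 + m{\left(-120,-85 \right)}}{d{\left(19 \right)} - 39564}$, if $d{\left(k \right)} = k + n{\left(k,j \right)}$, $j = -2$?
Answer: $\frac{2805017}{3495791} \approx 0.8024$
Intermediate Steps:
$n{\left(W,N \right)} = \frac{-3 + N}{15 + W}$
$d{\left(k \right)} = k - \frac{5}{15 + k}$ ($d{\left(k \right)} = k + \frac{-3 - 2}{15 + k} = k + \frac{1}{15 + k} \left(-5\right) = k - \frac{5}{15 + k}$)
$m{\left(q,T \right)} = - \frac{6}{-71 + T}$
$\frac{-31731 + m{\left(-120,-85 \right)}}{d{\left(19 \right)} - 39564} = \frac{-31731 - \frac{6}{-71 - 85}}{\frac{-5 + 19 \left(15 + 19\right)}{15 + 19} - 39564} = \frac{-31731 - \frac{6}{-156}}{\frac{-5 + 19 \cdot 34}{34} - 39564} = \frac{-31731 - - \frac{1}{26}}{\frac{-5 + 646}{34} - 39564} = \frac{-31731 + \frac{1}{26}}{\frac{1}{34} \cdot 641 - 39564} = - \frac{825005}{26 \left(\frac{641}{34} - 39564\right)} = - \frac{825005}{26 \left(- \frac{1344535}{34}\right)} = \left(- \frac{825005}{26}\right) \left(- \frac{34}{1344535}\right) = \frac{2805017}{3495791}$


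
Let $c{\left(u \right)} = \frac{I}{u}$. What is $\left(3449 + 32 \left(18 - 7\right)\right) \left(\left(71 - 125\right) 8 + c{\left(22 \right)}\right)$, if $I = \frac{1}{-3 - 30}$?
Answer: $- \frac{397373011}{242} \approx -1.642 \cdot 10^{6}$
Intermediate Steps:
$I = - \frac{1}{33}$ ($I = \frac{1}{-33} = - \frac{1}{33} \approx -0.030303$)
$c{\left(u \right)} = - \frac{1}{33 u}$
$\left(3449 + 32 \left(18 - 7\right)\right) \left(\left(71 - 125\right) 8 + c{\left(22 \right)}\right) = \left(3449 + 32 \left(18 - 7\right)\right) \left(\left(71 - 125\right) 8 - \frac{1}{33 \cdot 22}\right) = \left(3449 + 32 \cdot 11\right) \left(\left(-54\right) 8 - \frac{1}{726}\right) = \left(3449 + 352\right) \left(-432 - \frac{1}{726}\right) = 3801 \left(- \frac{313633}{726}\right) = - \frac{397373011}{242}$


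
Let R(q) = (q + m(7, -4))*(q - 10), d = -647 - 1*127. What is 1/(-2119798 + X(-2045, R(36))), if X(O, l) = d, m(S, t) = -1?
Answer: -1/2120572 ≈ -4.7157e-7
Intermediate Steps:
d = -774 (d = -647 - 127 = -774)
R(q) = (-1 + q)*(-10 + q) (R(q) = (q - 1)*(q - 10) = (-1 + q)*(-10 + q))
X(O, l) = -774
1/(-2119798 + X(-2045, R(36))) = 1/(-2119798 - 774) = 1/(-2120572) = -1/2120572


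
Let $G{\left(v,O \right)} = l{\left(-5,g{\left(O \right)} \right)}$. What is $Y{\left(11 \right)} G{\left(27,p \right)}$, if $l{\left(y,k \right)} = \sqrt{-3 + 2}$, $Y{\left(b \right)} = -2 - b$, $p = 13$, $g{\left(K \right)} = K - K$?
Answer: $- 13 i \approx - 13.0 i$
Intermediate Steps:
$g{\left(K \right)} = 0$
$l{\left(y,k \right)} = i$ ($l{\left(y,k \right)} = \sqrt{-1} = i$)
$G{\left(v,O \right)} = i$
$Y{\left(11 \right)} G{\left(27,p \right)} = \left(-2 - 11\right) i = - 13 i$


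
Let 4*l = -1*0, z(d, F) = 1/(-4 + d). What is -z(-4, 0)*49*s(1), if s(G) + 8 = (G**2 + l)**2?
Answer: -343/8 ≈ -42.875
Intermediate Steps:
l = 0 (l = (-1*0)/4 = (1/4)*0 = 0)
s(G) = -8 + G**4 (s(G) = -8 + (G**2 + 0)**2 = -8 + (G**2)**2 = -8 + G**4)
-z(-4, 0)*49*s(1) = -49/(-4 - 4)*(-8 + 1**4) = -49/(-8)*(-8 + 1) = -(-1/8*49)*(-7) = -(-49)*(-7)/8 = -1*343/8 = -343/8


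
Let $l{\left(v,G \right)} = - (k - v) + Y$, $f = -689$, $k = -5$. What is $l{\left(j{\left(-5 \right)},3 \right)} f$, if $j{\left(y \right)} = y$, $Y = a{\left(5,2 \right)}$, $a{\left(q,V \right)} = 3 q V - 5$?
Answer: $-17225$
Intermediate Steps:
$a{\left(q,V \right)} = -5 + 3 V q$ ($a{\left(q,V \right)} = 3 V q - 5 = -5 + 3 V q$)
$Y = 25$ ($Y = -5 + 3 \cdot 2 \cdot 5 = -5 + 30 = 25$)
$l{\left(v,G \right)} = 30 + v$ ($l{\left(v,G \right)} = - (-5 - v) + 25 = \left(5 + v\right) + 25 = 30 + v$)
$l{\left(j{\left(-5 \right)},3 \right)} f = \left(30 - 5\right) \left(-689\right) = 25 \left(-689\right) = -17225$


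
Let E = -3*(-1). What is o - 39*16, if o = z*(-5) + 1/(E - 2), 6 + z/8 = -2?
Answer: -303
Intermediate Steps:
z = -64 (z = -48 + 8*(-2) = -48 - 16 = -64)
E = 3
o = 321 (o = -64*(-5) + 1/(3 - 2) = 320 + 1/1 = 320 + 1 = 321)
o - 39*16 = 321 - 39*16 = 321 - 624 = -303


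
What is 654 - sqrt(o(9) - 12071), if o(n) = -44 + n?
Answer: 654 - I*sqrt(12106) ≈ 654.0 - 110.03*I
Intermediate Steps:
654 - sqrt(o(9) - 12071) = 654 - sqrt((-44 + 9) - 12071) = 654 - sqrt(-35 - 12071) = 654 - sqrt(-12106) = 654 - I*sqrt(12106)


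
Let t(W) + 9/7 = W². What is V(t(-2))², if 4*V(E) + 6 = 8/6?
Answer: 49/36 ≈ 1.3611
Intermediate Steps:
t(W) = -9/7 + W²
V(E) = -7/6 (V(E) = -3/2 + (8/6)/4 = -3/2 + (8*(⅙))/4 = -3/2 + (¼)*(4/3) = -3/2 + ⅓ = -7/6)
V(t(-2))² = (-7/6)² = 49/36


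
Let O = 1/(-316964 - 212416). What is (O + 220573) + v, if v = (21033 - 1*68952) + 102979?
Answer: 145914597539/529380 ≈ 2.7563e+5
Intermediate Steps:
O = -1/529380 (O = 1/(-529380) = -1/529380 ≈ -1.8890e-6)
v = 55060 (v = (21033 - 68952) + 102979 = -47919 + 102979 = 55060)
(O + 220573) + v = (-1/529380 + 220573) + 55060 = 116766934739/529380 + 55060 = 145914597539/529380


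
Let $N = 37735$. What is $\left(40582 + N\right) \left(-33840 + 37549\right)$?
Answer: $290477753$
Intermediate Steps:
$\left(40582 + N\right) \left(-33840 + 37549\right) = \left(40582 + 37735\right) \left(-33840 + 37549\right) = 78317 \cdot 3709 = 290477753$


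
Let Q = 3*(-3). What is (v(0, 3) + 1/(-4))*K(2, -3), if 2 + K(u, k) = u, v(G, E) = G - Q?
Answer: 0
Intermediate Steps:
Q = -9
v(G, E) = 9 + G (v(G, E) = G - 1*(-9) = G + 9 = 9 + G)
K(u, k) = -2 + u
(v(0, 3) + 1/(-4))*K(2, -3) = ((9 + 0) + 1/(-4))*(-2 + 2) = (9 - ¼)*0 = (35/4)*0 = 0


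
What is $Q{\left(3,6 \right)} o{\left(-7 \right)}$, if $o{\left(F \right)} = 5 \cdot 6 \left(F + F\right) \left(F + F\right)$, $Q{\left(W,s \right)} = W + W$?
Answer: $35280$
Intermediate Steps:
$Q{\left(W,s \right)} = 2 W$
$o{\left(F \right)} = 120 F^{2}$ ($o{\left(F \right)} = 30 \cdot 2 F 2 F = 30 \cdot 4 F^{2} = 120 F^{2}$)
$Q{\left(3,6 \right)} o{\left(-7 \right)} = 2 \cdot 3 \cdot 120 \left(-7\right)^{2} = 6 \cdot 120 \cdot 49 = 6 \cdot 5880 = 35280$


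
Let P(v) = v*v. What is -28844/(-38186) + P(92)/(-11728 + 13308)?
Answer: 46097478/7541735 ≈ 6.1123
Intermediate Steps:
P(v) = v²
-28844/(-38186) + P(92)/(-11728 + 13308) = -28844/(-38186) + 92²/(-11728 + 13308) = -28844*(-1/38186) + 8464/1580 = 14422/19093 + 8464*(1/1580) = 14422/19093 + 2116/395 = 46097478/7541735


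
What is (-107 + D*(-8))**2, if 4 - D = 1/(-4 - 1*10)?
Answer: 954529/49 ≈ 19480.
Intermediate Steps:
D = 57/14 (D = 4 - 1/(-4 - 1*10) = 4 - 1/(-4 - 10) = 4 - 1/(-14) = 4 - 1*(-1/14) = 4 + 1/14 = 57/14 ≈ 4.0714)
(-107 + D*(-8))**2 = (-107 + (57/14)*(-8))**2 = (-107 - 228/7)**2 = (-977/7)**2 = 954529/49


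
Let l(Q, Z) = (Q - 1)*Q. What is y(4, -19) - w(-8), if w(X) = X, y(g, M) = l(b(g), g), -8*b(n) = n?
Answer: 35/4 ≈ 8.7500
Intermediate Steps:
b(n) = -n/8
l(Q, Z) = Q*(-1 + Q) (l(Q, Z) = (-1 + Q)*Q = Q*(-1 + Q))
y(g, M) = -g*(-1 - g/8)/8 (y(g, M) = (-g/8)*(-1 - g/8) = -g*(-1 - g/8)/8)
y(4, -19) - w(-8) = (1/64)*4*(8 + 4) - 1*(-8) = (1/64)*4*12 + 8 = ¾ + 8 = 35/4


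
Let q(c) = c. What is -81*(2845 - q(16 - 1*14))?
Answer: -230283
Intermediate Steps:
-81*(2845 - q(16 - 1*14)) = -81*(2845 - (16 - 1*14)) = -81*(2845 - (16 - 14)) = -81*(2845 - 1*2) = -81*(2845 - 2) = -81*2843 = -230283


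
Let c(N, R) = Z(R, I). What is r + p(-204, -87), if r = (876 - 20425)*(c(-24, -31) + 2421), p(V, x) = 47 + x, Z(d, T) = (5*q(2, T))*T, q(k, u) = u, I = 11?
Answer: -59155314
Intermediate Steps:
Z(d, T) = 5*T² (Z(d, T) = (5*T)*T = 5*T²)
c(N, R) = 605 (c(N, R) = 5*11² = 5*121 = 605)
r = -59155274 (r = (876 - 20425)*(605 + 2421) = -19549*3026 = -59155274)
r + p(-204, -87) = -59155274 + (47 - 87) = -59155274 - 40 = -59155314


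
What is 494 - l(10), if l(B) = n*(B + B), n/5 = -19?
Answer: 2394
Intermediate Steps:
n = -95 (n = 5*(-19) = -95)
l(B) = -190*B (l(B) = -95*(B + B) = -190*B)
494 - l(10) = 494 - (-190)*10 = 494 - 1*(-1900) = 494 + 1900 = 2394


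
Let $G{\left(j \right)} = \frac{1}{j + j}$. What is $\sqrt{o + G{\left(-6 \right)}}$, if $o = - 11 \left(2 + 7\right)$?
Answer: $\frac{i \sqrt{3567}}{6} \approx 9.9541 i$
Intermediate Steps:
$o = -99$ ($o = \left(-11\right) 9 = -99$)
$G{\left(j \right)} = \frac{1}{2 j}$
$\sqrt{o + G{\left(-6 \right)}} = \sqrt{-99 + \frac{1}{2 \left(-6\right)}} = \sqrt{-99 + \frac{1}{2} \left(- \frac{1}{6}\right)} = \sqrt{-99 - \frac{1}{12}} = \sqrt{- \frac{1189}{12}} = \frac{i \sqrt{3567}}{6}$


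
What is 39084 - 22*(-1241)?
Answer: 66386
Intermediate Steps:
39084 - 22*(-1241) = 39084 - 1*(-27302) = 39084 + 27302 = 66386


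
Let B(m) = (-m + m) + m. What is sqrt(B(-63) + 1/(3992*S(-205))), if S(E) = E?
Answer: I*sqrt(10547981365790)/409180 ≈ 7.9373*I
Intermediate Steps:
B(m) = m (B(m) = 0 + m = m)
sqrt(B(-63) + 1/(3992*S(-205))) = sqrt(-63 + 1/(3992*(-205))) = sqrt(-63 + (1/3992)*(-1/205)) = sqrt(-63 - 1/818360) = sqrt(-51556681/818360) = I*sqrt(10547981365790)/409180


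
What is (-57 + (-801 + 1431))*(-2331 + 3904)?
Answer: 901329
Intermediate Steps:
(-57 + (-801 + 1431))*(-2331 + 3904) = (-57 + 630)*1573 = 573*1573 = 901329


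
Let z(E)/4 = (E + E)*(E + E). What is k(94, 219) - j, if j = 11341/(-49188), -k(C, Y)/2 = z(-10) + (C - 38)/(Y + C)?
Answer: -49268660123/15395844 ≈ -3200.1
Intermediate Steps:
z(E) = 16*E² (z(E) = 4*((E + E)*(E + E)) = 4*((2*E)*(2*E)) = 4*(4*E²) = 16*E²)
k(C, Y) = -3200 - 2*(-38 + C)/(C + Y) (k(C, Y) = -2*(16*(-10)² + (C - 38)/(Y + C)) = -2*(16*100 + (-38 + C)/(C + Y)) = -2*(1600 + (-38 + C)/(C + Y)) = -3200 - 2*(-38 + C)/(C + Y))
j = -11341/49188 (j = 11341*(-1/49188) = -11341/49188 ≈ -0.23056)
k(94, 219) - j = 2*(38 - 1601*94 - 1600*219)/(94 + 219) - 1*(-11341/49188) = 2*(38 - 150494 - 350400)/313 + 11341/49188 = 2*(1/313)*(-500856) + 11341/49188 = -1001712/313 + 11341/49188 = -49268660123/15395844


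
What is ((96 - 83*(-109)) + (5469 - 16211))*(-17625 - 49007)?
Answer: 106544568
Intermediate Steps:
((96 - 83*(-109)) + (5469 - 16211))*(-17625 - 49007) = ((96 + 9047) - 10742)*(-66632) = (9143 - 10742)*(-66632) = -1599*(-66632) = 106544568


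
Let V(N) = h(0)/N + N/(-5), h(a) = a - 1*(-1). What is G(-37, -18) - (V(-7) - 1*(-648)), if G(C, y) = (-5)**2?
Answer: -21849/35 ≈ -624.26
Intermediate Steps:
h(a) = 1 + a (h(a) = a + 1 = 1 + a)
G(C, y) = 25
V(N) = 1/N - N/5 (V(N) = (1 + 0)/N + N/(-5) = 1/N + N*(-1/5) = 1/N - N/5)
G(-37, -18) - (V(-7) - 1*(-648)) = 25 - ((1/(-7) - 1/5*(-7)) - 1*(-648)) = 25 - ((-1/7 + 7/5) + 648) = 25 - (44/35 + 648) = 25 - 1*22724/35 = 25 - 22724/35 = -21849/35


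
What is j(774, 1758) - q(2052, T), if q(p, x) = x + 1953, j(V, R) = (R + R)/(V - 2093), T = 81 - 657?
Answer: -1819779/1319 ≈ -1379.7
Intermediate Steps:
T = -576
j(V, R) = 2*R/(-2093 + V) (j(V, R) = (2*R)/(-2093 + V) = 2*R/(-2093 + V))
q(p, x) = 1953 + x
j(774, 1758) - q(2052, T) = 2*1758/(-2093 + 774) - (1953 - 576) = 2*1758/(-1319) - 1*1377 = 2*1758*(-1/1319) - 1377 = -3516/1319 - 1377 = -1819779/1319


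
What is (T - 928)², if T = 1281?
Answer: 124609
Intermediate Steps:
(T - 928)² = (1281 - 928)² = 353² = 124609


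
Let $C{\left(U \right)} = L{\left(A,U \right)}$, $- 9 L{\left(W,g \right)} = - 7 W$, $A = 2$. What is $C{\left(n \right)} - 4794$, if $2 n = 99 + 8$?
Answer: $- \frac{43132}{9} \approx -4792.4$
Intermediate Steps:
$n = \frac{107}{2}$ ($n = \frac{99 + 8}{2} = \frac{1}{2} \cdot 107 = \frac{107}{2} \approx 53.5$)
$L{\left(W,g \right)} = \frac{7 W}{9}$ ($L{\left(W,g \right)} = - \frac{\left(-7\right) W}{9} = \frac{7 W}{9}$)
$C{\left(U \right)} = \frac{14}{9}$ ($C{\left(U \right)} = \frac{7}{9} \cdot 2 = \frac{14}{9}$)
$C{\left(n \right)} - 4794 = \frac{14}{9} - 4794 = - \frac{43132}{9}$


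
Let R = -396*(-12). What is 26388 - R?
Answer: 21636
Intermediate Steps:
R = 4752
26388 - R = 26388 - 1*4752 = 26388 - 4752 = 21636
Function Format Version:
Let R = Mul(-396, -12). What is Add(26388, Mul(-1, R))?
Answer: 21636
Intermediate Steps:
R = 4752
Add(26388, Mul(-1, R)) = Add(26388, Mul(-1, 4752)) = Add(26388, -4752) = 21636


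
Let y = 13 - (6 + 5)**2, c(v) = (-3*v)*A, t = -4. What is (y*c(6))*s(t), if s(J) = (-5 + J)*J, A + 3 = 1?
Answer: -139968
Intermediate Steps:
A = -2 (A = -3 + 1 = -2)
c(v) = 6*v (c(v) = -3*v*(-2) = 6*v)
s(J) = J*(-5 + J)
y = -108 (y = 13 - 1*11**2 = 13 - 1*121 = 13 - 121 = -108)
(y*c(6))*s(t) = (-648*6)*(-4*(-5 - 4)) = (-108*36)*(-4*(-9)) = -3888*36 = -139968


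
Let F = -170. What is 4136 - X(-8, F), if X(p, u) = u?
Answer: 4306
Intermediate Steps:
4136 - X(-8, F) = 4136 - 1*(-170) = 4136 + 170 = 4306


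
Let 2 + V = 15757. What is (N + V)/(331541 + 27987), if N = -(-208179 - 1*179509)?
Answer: 403443/359528 ≈ 1.1221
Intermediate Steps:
V = 15755 (V = -2 + 15757 = 15755)
N = 387688 (N = -(-208179 - 179509) = -1*(-387688) = 387688)
(N + V)/(331541 + 27987) = (387688 + 15755)/(331541 + 27987) = 403443/359528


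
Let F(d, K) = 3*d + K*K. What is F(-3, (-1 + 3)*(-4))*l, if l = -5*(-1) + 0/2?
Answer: 275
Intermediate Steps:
F(d, K) = K² + 3*d (F(d, K) = 3*d + K² = K² + 3*d)
l = 5 (l = 5 + 0*(½) = 5 + 0 = 5)
F(-3, (-1 + 3)*(-4))*l = (((-1 + 3)*(-4))² + 3*(-3))*5 = ((2*(-4))² - 9)*5 = ((-8)² - 9)*5 = (64 - 9)*5 = 55*5 = 275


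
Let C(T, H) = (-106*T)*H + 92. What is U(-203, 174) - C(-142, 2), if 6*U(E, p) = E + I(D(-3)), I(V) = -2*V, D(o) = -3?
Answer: -181373/6 ≈ -30229.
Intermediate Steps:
C(T, H) = 92 - 106*H*T (C(T, H) = -106*H*T + 92 = 92 - 106*H*T)
U(E, p) = 1 + E/6 (U(E, p) = (E - 2*(-3))/6 = (E + 6)/6 = (6 + E)/6 = 1 + E/6)
U(-203, 174) - C(-142, 2) = (1 + (⅙)*(-203)) - (92 - 106*2*(-142)) = (1 - 203/6) - (92 + 30104) = -197/6 - 1*30196 = -197/6 - 30196 = -181373/6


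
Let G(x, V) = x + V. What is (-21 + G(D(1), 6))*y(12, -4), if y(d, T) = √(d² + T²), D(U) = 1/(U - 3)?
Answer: -62*√10 ≈ -196.06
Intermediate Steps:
D(U) = 1/(-3 + U)
y(d, T) = √(T² + d²)
G(x, V) = V + x
(-21 + G(D(1), 6))*y(12, -4) = (-21 + (6 + 1/(-3 + 1)))*√((-4)² + 12²) = (-21 + (6 + 1/(-2)))*√(16 + 144) = (-21 + (6 - ½))*√160 = (-21 + 11/2)*(4*√10) = -62*√10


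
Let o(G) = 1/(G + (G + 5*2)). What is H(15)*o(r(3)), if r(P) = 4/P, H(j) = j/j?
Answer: 3/38 ≈ 0.078947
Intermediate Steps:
H(j) = 1
o(G) = 1/(10 + 2*G) (o(G) = 1/(G + (G + 10)) = 1/(G + (10 + G)) = 1/(10 + 2*G))
H(15)*o(r(3)) = 1*(1/(2*(5 + 4/3))) = 1*(1/(2*(19/3))) = 1*((½)*(3/19)) = 1*(3/38) = 3/38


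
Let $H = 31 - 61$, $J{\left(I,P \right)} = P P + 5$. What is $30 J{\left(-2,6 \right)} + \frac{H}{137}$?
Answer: $\frac{168480}{137} \approx 1229.8$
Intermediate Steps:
$J{\left(I,P \right)} = 5 + P^{2}$ ($J{\left(I,P \right)} = P^{2} + 5 = 5 + P^{2}$)
$H = -30$ ($H = 31 - 61 = -30$)
$30 J{\left(-2,6 \right)} + \frac{H}{137} = 30 \left(5 + 6^{2}\right) - \frac{30}{137} = 30 \left(5 + 36\right) - \frac{30}{137} = 30 \cdot 41 - \frac{30}{137} = 1230 - \frac{30}{137} = \frac{168480}{137}$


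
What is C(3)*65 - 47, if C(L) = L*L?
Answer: 538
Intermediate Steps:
C(L) = L**2
C(3)*65 - 47 = 3**2*65 - 47 = 9*65 - 47 = 585 - 47 = 538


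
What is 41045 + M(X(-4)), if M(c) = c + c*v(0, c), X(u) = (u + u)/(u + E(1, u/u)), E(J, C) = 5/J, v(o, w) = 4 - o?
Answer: 41005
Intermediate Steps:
X(u) = 2*u/(5 + u) (X(u) = (u + u)/(u + 5/1) = (2*u)/(u + 5*1) = (2*u)/(u + 5) = (2*u)/(5 + u) = 2*u/(5 + u))
M(c) = 5*c (M(c) = c + c*(4 - 1*0) = c + c*(4 + 0) = c + c*4 = c + 4*c = 5*c)
41045 + M(X(-4)) = 41045 + 5*(2*(-4)/(5 - 4)) = 41045 + 5*(2*(-4)/1) = 41045 + 5*(2*(-4)*1) = 41045 + 5*(-8) = 41045 - 40 = 41005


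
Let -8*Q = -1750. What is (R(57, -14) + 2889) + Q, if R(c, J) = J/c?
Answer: 708511/228 ≈ 3107.5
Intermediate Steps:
Q = 875/4 (Q = -⅛*(-1750) = 875/4 ≈ 218.75)
(R(57, -14) + 2889) + Q = (-14/57 + 2889) + 875/4 = 164659/57 + 875/4 = 708511/228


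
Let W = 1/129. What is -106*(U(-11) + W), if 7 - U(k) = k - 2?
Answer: -273586/129 ≈ -2120.8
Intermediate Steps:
W = 1/129 ≈ 0.0077519
U(k) = 9 - k (U(k) = 7 - (k - 2) = 7 - (-2 + k) = 7 + (2 - k) = 9 - k)
-106*(U(-11) + W) = -106*((9 - 1*(-11)) + 1/129) = -106*((9 + 11) + 1/129) = -106*(20 + 1/129) = -106*2581/129 = -273586/129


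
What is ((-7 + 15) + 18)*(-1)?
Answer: -26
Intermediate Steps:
((-7 + 15) + 18)*(-1) = (8 + 18)*(-1) = 26*(-1) = -26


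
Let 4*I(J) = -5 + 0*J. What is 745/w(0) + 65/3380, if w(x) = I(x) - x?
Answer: -30991/52 ≈ -595.98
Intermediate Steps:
I(J) = -5/4 (I(J) = (-5 + 0*J)/4 = (-5 + 0)/4 = (1/4)*(-5) = -5/4)
w(x) = -5/4 - x
745/w(0) + 65/3380 = 745/(-5/4 - 1*0) + 65/3380 = 745/(-5/4 + 0) + 65*(1/3380) = 745/(-5/4) + 1/52 = 745*(-4/5) + 1/52 = -596 + 1/52 = -30991/52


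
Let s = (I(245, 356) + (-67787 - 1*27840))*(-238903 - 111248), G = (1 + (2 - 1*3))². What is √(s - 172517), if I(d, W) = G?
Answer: 2*√8370929290 ≈ 1.8299e+5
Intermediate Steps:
G = 0 (G = (1 + (2 - 3))² = (1 - 1)² = 0² = 0)
I(d, W) = 0
s = 33483889677 (s = (0 + (-67787 - 1*27840))*(-238903 - 111248) = (0 + (-67787 - 27840))*(-350151) = (0 - 95627)*(-350151) = -95627*(-350151) = 33483889677)
√(s - 172517) = √(33483889677 - 172517) = √33483717160 = 2*√8370929290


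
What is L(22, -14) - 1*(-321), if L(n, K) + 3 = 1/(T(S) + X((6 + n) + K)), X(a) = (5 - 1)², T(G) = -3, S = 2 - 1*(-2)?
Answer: 4135/13 ≈ 318.08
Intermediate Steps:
S = 4 (S = 2 + 2 = 4)
X(a) = 16 (X(a) = 4² = 16)
L(n, K) = -38/13 (L(n, K) = -3 + 1/(-3 + 16) = -3 + 1/13 = -38/13)
L(22, -14) - 1*(-321) = -38/13 - 1*(-321) = -38/13 + 321 = 4135/13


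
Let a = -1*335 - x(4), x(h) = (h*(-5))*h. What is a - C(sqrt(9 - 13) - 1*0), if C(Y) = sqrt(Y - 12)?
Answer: -255 - sqrt(-12 + 2*I) ≈ -255.29 - 3.476*I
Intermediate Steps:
x(h) = -5*h**2 (x(h) = (-5*h)*h = -5*h**2)
a = -255 (a = -1*335 - (-5)*4**2 = -335 - (-5)*16 = -335 - 1*(-80) = -335 + 80 = -255)
C(Y) = sqrt(-12 + Y)
a - C(sqrt(9 - 13) - 1*0) = -255 - sqrt(-12 + (sqrt(9 - 13) - 1*0)) = -255 - sqrt(-12 + (sqrt(-4) + 0)) = -255 - sqrt(-12 + (2*I + 0)) = -255 - sqrt(-12 + 2*I)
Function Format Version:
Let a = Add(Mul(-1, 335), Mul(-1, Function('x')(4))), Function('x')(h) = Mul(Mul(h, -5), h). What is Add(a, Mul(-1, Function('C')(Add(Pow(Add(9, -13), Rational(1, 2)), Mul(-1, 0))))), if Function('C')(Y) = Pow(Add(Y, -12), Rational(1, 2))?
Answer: Add(-255, Mul(-1, Pow(Add(-12, Mul(2, I)), Rational(1, 2)))) ≈ Add(-255.29, Mul(-3.4760, I))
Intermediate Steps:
Function('x')(h) = Mul(-5, Pow(h, 2)) (Function('x')(h) = Mul(Mul(-5, h), h) = Mul(-5, Pow(h, 2)))
a = -255 (a = Add(Mul(-1, 335), Mul(-1, Mul(-5, Pow(4, 2)))) = Add(-335, Mul(-1, Mul(-5, 16))) = Add(-335, Mul(-1, -80)) = Add(-335, 80) = -255)
Function('C')(Y) = Pow(Add(-12, Y), Rational(1, 2))
Add(a, Mul(-1, Function('C')(Add(Pow(Add(9, -13), Rational(1, 2)), Mul(-1, 0))))) = Add(-255, Mul(-1, Pow(Add(-12, Add(Pow(Add(9, -13), Rational(1, 2)), Mul(-1, 0))), Rational(1, 2)))) = Add(-255, Mul(-1, Pow(Add(-12, Add(Pow(-4, Rational(1, 2)), 0)), Rational(1, 2)))) = Add(-255, Mul(-1, Pow(Add(-12, Add(Mul(2, I), 0)), Rational(1, 2)))) = Add(-255, Mul(-1, Pow(Add(-12, Mul(2, I)), Rational(1, 2))))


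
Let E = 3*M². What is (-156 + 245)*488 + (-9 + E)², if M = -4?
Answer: 44953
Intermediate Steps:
E = 48 (E = 3*(-4)² = 3*16 = 48)
(-156 + 245)*488 + (-9 + E)² = (-156 + 245)*488 + (-9 + 48)² = 89*488 + 39² = 43432 + 1521 = 44953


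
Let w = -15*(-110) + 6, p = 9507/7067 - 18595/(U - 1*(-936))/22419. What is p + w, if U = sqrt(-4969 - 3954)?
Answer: 25821066473807051/15579783319043 + 18595*I*sqrt(8923)/19841240961 ≈ 1657.3 + 8.8528e-5*I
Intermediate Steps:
U = I*sqrt(8923) (U = sqrt(-8923) = I*sqrt(8923) ≈ 94.462*I)
p = 9507/7067 - 18595/(22419*(936 + I*sqrt(8923))) (p = 9507/7067 - 18595/(I*sqrt(8923) - 1*(-936))/22419 = 9507*(1/7067) - 18595/(I*sqrt(8923) + 936)*(1/22419) = 9507/7067 - 18595/(936 + I*sqrt(8923))*(1/22419) = 9507/7067 - 18595/(22419*(936 + I*sqrt(8923))) ≈ 1.3444 + 8.8528e-5*I)
w = 1656 (w = 1650 + 6 = 1656)
p + w = (20945297471843/15579783319043 + 18595*I*sqrt(8923)/19841240961) + 1656 = 25821066473807051/15579783319043 + 18595*I*sqrt(8923)/19841240961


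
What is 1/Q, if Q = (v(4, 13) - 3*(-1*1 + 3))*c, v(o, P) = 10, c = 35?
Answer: 1/140 ≈ 0.0071429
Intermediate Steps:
Q = 140 (Q = (10 - 3*(-1*1 + 3))*35 = (10 - 3*(-1 + 3))*35 = (10 - 3*2)*35 = (10 - 6)*35 = 4*35 = 140)
1/Q = 1/140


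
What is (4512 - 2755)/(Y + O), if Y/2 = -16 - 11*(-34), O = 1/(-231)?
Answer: 405867/165395 ≈ 2.4539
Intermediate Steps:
O = -1/231 ≈ -0.0043290
Y = 716 (Y = 2*(-16 - 11*(-34)) = 2*(-16 + 374) = 2*358 = 716)
(4512 - 2755)/(Y + O) = (4512 - 2755)/(716 - 1/231) = 1757/(165395/231) = 1757*(231/165395) = 405867/165395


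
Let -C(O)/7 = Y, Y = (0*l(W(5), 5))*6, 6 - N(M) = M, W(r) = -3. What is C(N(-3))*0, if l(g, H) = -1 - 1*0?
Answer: 0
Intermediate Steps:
N(M) = 6 - M
l(g, H) = -1 (l(g, H) = -1 + 0 = -1)
Y = 0 (Y = (0*(-1))*6 = 0*6 = 0)
C(O) = 0 (C(O) = -7*0 = 0)
C(N(-3))*0 = 0*0 = 0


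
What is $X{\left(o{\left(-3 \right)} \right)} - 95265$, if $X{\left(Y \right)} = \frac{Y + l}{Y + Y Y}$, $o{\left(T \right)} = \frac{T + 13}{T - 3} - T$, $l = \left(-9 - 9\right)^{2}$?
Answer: $- \frac{666123}{7} \approx -95160.0$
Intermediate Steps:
$l = 324$ ($l = \left(-18\right)^{2} = 324$)
$o{\left(T \right)} = - T + \frac{13 + T}{-3 + T}$ ($o{\left(T \right)} = \frac{13 + T}{-3 + T} - T = - T + \frac{13 + T}{-3 + T}$)
$X{\left(Y \right)} = \frac{324 + Y}{Y + Y^{2}}$ ($X{\left(Y \right)} = \frac{Y + 324}{Y + Y Y} = \frac{324 + Y}{Y + Y^{2}}$)
$X{\left(o{\left(-3 \right)} \right)} - 95265 = \frac{324 + \frac{13 - \left(-3\right)^{2} + 4 \left(-3\right)}{-3 - 3}}{\frac{13 - \left(-3\right)^{2} + 4 \left(-3\right)}{-3 - 3} \left(1 + \frac{13 - \left(-3\right)^{2} + 4 \left(-3\right)}{-3 - 3}\right)} - 95265 = \frac{324 + \frac{13 - 9 - 12}{-6}}{\frac{13 - 9 - 12}{-6} \left(1 + \frac{13 - 9 - 12}{-6}\right)} - 95265 = \frac{324 - \frac{13 - 9 - 12}{6}}{- \frac{13 - 9 - 12}{6} \left(1 - \frac{13 - 9 - 12}{6}\right)} - 95265 = \frac{324 - - \frac{4}{3}}{\left(- \frac{1}{6}\right) \left(-8\right) \left(1 - - \frac{4}{3}\right)} - 95265 = \frac{324 + \frac{4}{3}}{\frac{4}{3} \left(1 + \frac{4}{3}\right)} - 95265 = \frac{3}{4} \frac{1}{\frac{7}{3}} \cdot \frac{976}{3} - 95265 = \frac{3}{4} \cdot \frac{3}{7} \cdot \frac{976}{3} - 95265 = \frac{732}{7} - 95265 = - \frac{666123}{7}$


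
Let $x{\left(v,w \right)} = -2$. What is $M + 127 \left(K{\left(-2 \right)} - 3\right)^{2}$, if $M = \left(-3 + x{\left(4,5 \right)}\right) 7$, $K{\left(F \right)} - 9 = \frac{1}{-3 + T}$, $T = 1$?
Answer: $\frac{15227}{4} \approx 3806.8$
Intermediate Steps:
$K{\left(F \right)} = \frac{17}{2}$ ($K{\left(F \right)} = 9 + \frac{1}{-3 + 1} = 9 + \frac{1}{-2} = 9 - \frac{1}{2} = \frac{17}{2}$)
$M = -35$ ($M = \left(-3 - 2\right) 7 = \left(-5\right) 7 = -35$)
$M + 127 \left(K{\left(-2 \right)} - 3\right)^{2} = -35 + 127 \left(\frac{17}{2} - 3\right)^{2} = -35 + 127 \left(\frac{11}{2}\right)^{2} = -35 + 127 \cdot \frac{121}{4} = -35 + \frac{15367}{4} = \frac{15227}{4}$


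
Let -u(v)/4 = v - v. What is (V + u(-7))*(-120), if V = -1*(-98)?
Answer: -11760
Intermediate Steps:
u(v) = 0 (u(v) = -4*(v - v) = -4*0 = 0)
V = 98
(V + u(-7))*(-120) = (98 + 0)*(-120) = 98*(-120) = -11760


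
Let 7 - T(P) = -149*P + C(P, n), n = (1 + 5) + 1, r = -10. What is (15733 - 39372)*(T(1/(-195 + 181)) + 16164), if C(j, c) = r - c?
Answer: -764833091/2 ≈ -3.8242e+8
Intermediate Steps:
n = 7 (n = 6 + 1 = 7)
C(j, c) = -10 - c
T(P) = 24 + 149*P (T(P) = 7 - (-149*P + (-10 - 1*7)) = 7 - (-149*P + (-10 - 7)) = 7 - (-149*P - 17) = 7 - (-17 - 149*P) = 7 + (17 + 149*P) = 24 + 149*P)
(15733 - 39372)*(T(1/(-195 + 181)) + 16164) = (15733 - 39372)*((24 + 149/(-195 + 181)) + 16164) = -23639*((24 + 149/(-14)) + 16164) = -23639*((24 + 149*(-1/14)) + 16164) = -23639*((24 - 149/14) + 16164) = -23639*(187/14 + 16164) = -23639*226483/14 = -764833091/2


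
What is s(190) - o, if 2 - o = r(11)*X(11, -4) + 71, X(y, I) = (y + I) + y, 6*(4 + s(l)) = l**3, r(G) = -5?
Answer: 3429425/3 ≈ 1.1431e+6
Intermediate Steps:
s(l) = -4 + l**3/6
X(y, I) = I + 2*y (X(y, I) = (I + y) + y = I + 2*y)
o = 21 (o = 2 - (-5*(-4 + 2*11) + 71) = 2 - (-5*(-4 + 22) + 71) = 2 - (-5*18 + 71) = 2 - (-90 + 71) = 2 - 1*(-19) = 2 + 19 = 21)
s(190) - o = (-4 + (1/6)*190**3) - 1*21 = (-4 + (1/6)*6859000) - 21 = (-4 + 3429500/3) - 21 = 3429488/3 - 21 = 3429425/3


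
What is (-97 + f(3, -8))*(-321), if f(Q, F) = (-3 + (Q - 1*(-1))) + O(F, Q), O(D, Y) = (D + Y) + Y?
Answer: 31458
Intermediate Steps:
O(D, Y) = D + 2*Y
f(Q, F) = -2 + F + 3*Q (f(Q, F) = (-3 + (Q - 1*(-1))) + (F + 2*Q) = (-3 + (Q + 1)) + (F + 2*Q) = (-3 + (1 + Q)) + (F + 2*Q) = (-2 + Q) + (F + 2*Q) = -2 + F + 3*Q)
(-97 + f(3, -8))*(-321) = (-97 + (-2 - 8 + 3*3))*(-321) = (-97 + (-2 - 8 + 9))*(-321) = (-97 - 1)*(-321) = -98*(-321) = 31458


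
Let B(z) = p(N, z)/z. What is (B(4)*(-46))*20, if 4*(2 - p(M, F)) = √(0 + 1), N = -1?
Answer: -805/2 ≈ -402.50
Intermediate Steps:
p(M, F) = 7/4 (p(M, F) = 2 - √(0 + 1)/4 = 2 - √1/4 = 2 - ¼*1 = 2 - ¼ = 7/4)
B(z) = 7/(4*z)
(B(4)*(-46))*20 = (((7/4)/4)*(-46))*20 = (((7/4)*(¼))*(-46))*20 = ((7/16)*(-46))*20 = -161/8*20 = -805/2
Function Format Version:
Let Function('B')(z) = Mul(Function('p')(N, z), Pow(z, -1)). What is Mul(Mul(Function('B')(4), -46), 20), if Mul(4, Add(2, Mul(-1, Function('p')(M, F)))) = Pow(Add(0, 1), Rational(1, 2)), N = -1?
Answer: Rational(-805, 2) ≈ -402.50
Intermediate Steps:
Function('p')(M, F) = Rational(7, 4) (Function('p')(M, F) = Add(2, Mul(Rational(-1, 4), Pow(Add(0, 1), Rational(1, 2)))) = Add(2, Mul(Rational(-1, 4), Pow(1, Rational(1, 2)))) = Add(2, Mul(Rational(-1, 4), 1)) = Add(2, Rational(-1, 4)) = Rational(7, 4))
Function('B')(z) = Mul(Rational(7, 4), Pow(z, -1))
Mul(Mul(Function('B')(4), -46), 20) = Mul(Mul(Mul(Rational(7, 4), Pow(4, -1)), -46), 20) = Mul(Mul(Mul(Rational(7, 4), Rational(1, 4)), -46), 20) = Mul(Mul(Rational(7, 16), -46), 20) = Mul(Rational(-161, 8), 20) = Rational(-805, 2)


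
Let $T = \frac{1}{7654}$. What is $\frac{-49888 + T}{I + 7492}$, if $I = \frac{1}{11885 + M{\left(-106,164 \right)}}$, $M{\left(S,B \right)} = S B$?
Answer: $- \frac{2099753287749}{315333372578} \approx -6.6588$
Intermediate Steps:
$T = \frac{1}{7654} \approx 0.00013065$
$M{\left(S,B \right)} = B S$
$I = - \frac{1}{5499}$ ($I = \frac{1}{11885 + 164 \left(-106\right)} = \frac{1}{11885 - 17384} = \frac{1}{-5499} = - \frac{1}{5499} \approx -0.00018185$)
$\frac{-49888 + T}{I + 7492} = \frac{-49888 + \frac{1}{7654}}{- \frac{1}{5499} + 7492} = - \frac{381842751}{7654 \cdot \frac{41198507}{5499}} = \left(- \frac{381842751}{7654}\right) \frac{5499}{41198507} = - \frac{2099753287749}{315333372578}$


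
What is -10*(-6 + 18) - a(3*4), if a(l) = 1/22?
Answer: -2641/22 ≈ -120.05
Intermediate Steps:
a(l) = 1/22
-10*(-6 + 18) - a(3*4) = -10*(-6 + 18) - 1*1/22 = -10*12 - 1/22 = -120 - 1/22 = -2641/22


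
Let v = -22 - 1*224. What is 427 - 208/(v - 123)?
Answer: 157771/369 ≈ 427.56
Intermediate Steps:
v = -246 (v = -22 - 224 = -246)
427 - 208/(v - 123) = 427 - 208/(-246 - 123) = 427 - 208/(-369) = 427 - 208*(-1/369) = 427 + 208/369 = 157771/369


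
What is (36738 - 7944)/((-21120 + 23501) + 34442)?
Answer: 28794/36823 ≈ 0.78196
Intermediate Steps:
(36738 - 7944)/((-21120 + 23501) + 34442) = 28794/(2381 + 34442) = 28794/36823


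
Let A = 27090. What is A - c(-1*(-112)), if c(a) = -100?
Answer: 27190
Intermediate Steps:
A - c(-1*(-112)) = 27090 - 1*(-100) = 27090 + 100 = 27190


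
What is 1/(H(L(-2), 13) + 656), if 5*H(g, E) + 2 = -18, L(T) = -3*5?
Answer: 1/652 ≈ 0.0015337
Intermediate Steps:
L(T) = -15
H(g, E) = -4 (H(g, E) = -⅖ + (⅕)*(-18) = -⅖ - 18/5 = -4)
1/(H(L(-2), 13) + 656) = 1/(-4 + 656) = 1/652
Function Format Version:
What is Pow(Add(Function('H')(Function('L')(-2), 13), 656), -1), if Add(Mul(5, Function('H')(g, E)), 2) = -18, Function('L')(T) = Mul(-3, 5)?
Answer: Rational(1, 652) ≈ 0.0015337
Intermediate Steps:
Function('L')(T) = -15
Function('H')(g, E) = -4 (Function('H')(g, E) = Add(Rational(-2, 5), Mul(Rational(1, 5), -18)) = Add(Rational(-2, 5), Rational(-18, 5)) = -4)
Pow(Add(Function('H')(Function('L')(-2), 13), 656), -1) = Pow(Add(-4, 656), -1) = Pow(652, -1) = Rational(1, 652)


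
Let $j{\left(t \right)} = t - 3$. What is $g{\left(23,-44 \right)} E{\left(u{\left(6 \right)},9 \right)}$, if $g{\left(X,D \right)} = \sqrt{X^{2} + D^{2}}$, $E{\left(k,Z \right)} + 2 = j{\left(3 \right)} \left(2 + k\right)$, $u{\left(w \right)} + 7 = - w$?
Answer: $- 2 \sqrt{2465} \approx -99.297$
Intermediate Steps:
$j{\left(t \right)} = -3 + t$ ($j{\left(t \right)} = t - 3 = -3 + t$)
$u{\left(w \right)} = -7 - w$
$E{\left(k,Z \right)} = -2$ ($E{\left(k,Z \right)} = -2 + \left(-3 + 3\right) \left(2 + k\right) = -2 + 0 \left(2 + k\right) = -2 + 0 = -2$)
$g{\left(X,D \right)} = \sqrt{D^{2} + X^{2}}$
$g{\left(23,-44 \right)} E{\left(u{\left(6 \right)},9 \right)} = \sqrt{\left(-44\right)^{2} + 23^{2}} \left(-2\right) = \sqrt{1936 + 529} \left(-2\right) = \sqrt{2465} \left(-2\right) = - 2 \sqrt{2465}$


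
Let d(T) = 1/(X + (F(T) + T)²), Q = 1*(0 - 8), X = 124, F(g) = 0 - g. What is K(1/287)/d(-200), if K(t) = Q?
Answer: -992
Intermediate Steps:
F(g) = -g
Q = -8 (Q = 1*(-8) = -8)
K(t) = -8
d(T) = 1/124 (d(T) = 1/(124 + (-T + T)²) = 1/(124 + 0²) = 1/(124 + 0) = 1/124)
K(1/287)/d(-200) = -8/1/124 = -8*124 = -992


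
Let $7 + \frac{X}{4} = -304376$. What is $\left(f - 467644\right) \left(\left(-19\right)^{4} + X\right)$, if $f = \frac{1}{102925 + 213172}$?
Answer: $\frac{160712470965242537}{316097} \approx 5.0843 \cdot 10^{11}$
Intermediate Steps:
$X = -1217532$ ($X = -28 + 4 \left(-304376\right) = -28 - 1217504 = -1217532$)
$f = \frac{1}{316097} \approx 3.1636 \cdot 10^{-6}$
$\left(f - 467644\right) \left(\left(-19\right)^{4} + X\right) = \left(\frac{1}{316097} - 467644\right) \left(\left(-19\right)^{4} - 1217532\right) = - \frac{147820865467 \left(130321 - 1217532\right)}{316097} = \left(- \frac{147820865467}{316097}\right) \left(-1087211\right) = \frac{160712470965242537}{316097}$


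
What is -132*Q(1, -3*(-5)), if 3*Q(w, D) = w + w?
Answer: -88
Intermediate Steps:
Q(w, D) = 2*w/3 (Q(w, D) = (w + w)/3 = (2*w)/3 = 2*w/3)
-132*Q(1, -3*(-5)) = -88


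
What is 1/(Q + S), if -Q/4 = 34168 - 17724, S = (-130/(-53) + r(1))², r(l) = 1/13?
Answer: -474721/31222210447 ≈ -1.5205e-5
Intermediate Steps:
r(l) = 1/13
S = 3038049/474721 (S = (-130/(-53) + 1/13)² = (-130*(-1/53) + 1/13)² = (130/53 + 1/13)² = (1743/689)² = 3038049/474721 ≈ 6.3997)
Q = -65776 (Q = -4*(34168 - 17724) = -4*16444 = -65776)
1/(Q + S) = 1/(-65776 + 3038049/474721) = 1/(-31222210447/474721) = -474721/31222210447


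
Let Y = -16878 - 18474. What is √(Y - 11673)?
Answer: 15*I*√209 ≈ 216.85*I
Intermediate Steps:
Y = -35352
√(Y - 11673) = √(-35352 - 11673) = √(-47025) = 15*I*√209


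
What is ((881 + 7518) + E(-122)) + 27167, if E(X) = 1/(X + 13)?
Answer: 3876693/109 ≈ 35566.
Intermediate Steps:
E(X) = 1/(13 + X)
((881 + 7518) + E(-122)) + 27167 = ((881 + 7518) + 1/(13 - 122)) + 27167 = (8399 + 1/(-109)) + 27167 = (8399 - 1/109) + 27167 = 915490/109 + 27167 = 3876693/109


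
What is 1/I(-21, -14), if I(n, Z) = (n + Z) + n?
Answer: -1/56 ≈ -0.017857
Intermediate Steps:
I(n, Z) = Z + 2*n (I(n, Z) = (Z + n) + n = Z + 2*n)
1/I(-21, -14) = 1/(-14 + 2*(-21)) = 1/(-14 - 42) = 1/(-56) = -1/56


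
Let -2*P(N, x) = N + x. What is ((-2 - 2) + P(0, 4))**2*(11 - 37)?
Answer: -936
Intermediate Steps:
P(N, x) = -N/2 - x/2 (P(N, x) = -(N + x)/2 = -N/2 - x/2)
((-2 - 2) + P(0, 4))**2*(11 - 37) = ((-2 - 2) + (-1/2*0 - 1/2*4))**2*(11 - 37) = (-4 + (0 - 2))**2*(-26) = (-4 - 2)**2*(-26) = (-6)**2*(-26) = 36*(-26) = -936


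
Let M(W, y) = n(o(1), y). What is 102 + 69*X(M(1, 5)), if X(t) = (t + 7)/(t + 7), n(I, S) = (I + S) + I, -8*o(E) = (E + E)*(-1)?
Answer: 171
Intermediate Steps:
o(E) = E/4 (o(E) = -(E + E)*(-1)/8 = -2*E*(-1)/8 = -(-1)*E/4 = E/4)
n(I, S) = S + 2*I
M(W, y) = ½ + y (M(W, y) = y + 2*((¼)*1) = y + 2*(¼) = y + ½ = ½ + y)
X(t) = 1 (X(t) = (7 + t)/(7 + t) = 1)
102 + 69*X(M(1, 5)) = 102 + 69*1 = 102 + 69 = 171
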